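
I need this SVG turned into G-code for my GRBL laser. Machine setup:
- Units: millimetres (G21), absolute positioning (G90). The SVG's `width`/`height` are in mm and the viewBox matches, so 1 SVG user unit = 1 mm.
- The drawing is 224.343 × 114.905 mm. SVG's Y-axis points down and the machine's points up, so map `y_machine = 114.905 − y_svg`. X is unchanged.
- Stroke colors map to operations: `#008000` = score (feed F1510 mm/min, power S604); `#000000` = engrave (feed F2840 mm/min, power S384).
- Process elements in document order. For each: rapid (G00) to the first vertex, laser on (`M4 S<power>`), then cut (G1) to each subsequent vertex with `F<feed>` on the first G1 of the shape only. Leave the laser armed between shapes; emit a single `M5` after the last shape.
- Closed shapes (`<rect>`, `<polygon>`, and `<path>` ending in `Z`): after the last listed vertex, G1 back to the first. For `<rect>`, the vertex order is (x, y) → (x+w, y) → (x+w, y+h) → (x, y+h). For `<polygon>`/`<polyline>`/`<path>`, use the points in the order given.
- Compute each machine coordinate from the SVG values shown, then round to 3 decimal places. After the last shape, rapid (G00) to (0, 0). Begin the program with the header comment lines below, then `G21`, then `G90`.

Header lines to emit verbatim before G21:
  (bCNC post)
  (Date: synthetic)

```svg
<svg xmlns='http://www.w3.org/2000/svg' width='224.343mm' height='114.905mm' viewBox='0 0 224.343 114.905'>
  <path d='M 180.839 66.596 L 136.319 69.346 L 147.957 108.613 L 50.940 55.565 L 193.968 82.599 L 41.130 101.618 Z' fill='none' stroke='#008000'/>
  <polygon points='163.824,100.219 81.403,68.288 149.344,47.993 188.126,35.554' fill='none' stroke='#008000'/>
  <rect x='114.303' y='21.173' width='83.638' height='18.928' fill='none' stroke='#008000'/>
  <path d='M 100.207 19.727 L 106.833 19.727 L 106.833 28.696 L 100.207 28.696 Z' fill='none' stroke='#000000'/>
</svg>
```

(bCNC post)
(Date: synthetic)
G21
G90
G00 X180.839 Y48.309
M4 S604
G1 X136.319 Y45.559 F1510
G1 X147.957 Y6.292
G1 X50.940 Y59.340
G1 X193.968 Y32.306
G1 X41.130 Y13.287
G1 X180.839 Y48.309
G00 X163.824 Y14.686
M4 S604
G1 X81.403 Y46.617 F1510
G1 X149.344 Y66.912
G1 X188.126 Y79.351
G1 X163.824 Y14.686
G00 X114.303 Y93.732
M4 S604
G1 X197.941 Y93.732 F1510
G1 X197.941 Y74.804
G1 X114.303 Y74.804
G1 X114.303 Y93.732
G00 X100.207 Y95.178
M4 S384
G1 X106.833 Y95.178 F2840
G1 X106.833 Y86.209
G1 X100.207 Y86.209
G1 X100.207 Y95.178
M5
G00 X0.000 Y0.000

Since the viewBox matches the mm dimensions, user units are millimetres directly. The only transform is the Y-flip y_m = 114.905 − y_svg.

Shape 1 is a closed polygon drawn with `<path>`. Its stroke #008000 means score at S604, F1510. After flipping Y the toolpath is (180.839,48.309) → (136.319,45.559) → (147.957,6.292) → (50.940,59.340) → (193.968,32.306) → (41.130,13.287) → (180.839,48.309), returning to the start.

Shape 2 is a closed polygon drawn with `<polygon>`. Its stroke #008000 means score at S604, F1510. After flipping Y the toolpath is (163.824,14.686) → (81.403,46.617) → (149.344,66.912) → (188.126,79.351) → (163.824,14.686), returning to the start.

Shape 3 is a rectangle drawn with `<rect>`. Its stroke #008000 means score at S604, F1510. After flipping Y the toolpath is (114.303,93.732) → (197.941,93.732) → (197.941,74.804) → (114.303,74.804) → (114.303,93.732), returning to the start.

Shape 4 is a rectangle drawn with `<path>`. Its stroke #000000 means engrave at S384, F2840. After flipping Y the toolpath is (100.207,95.178) → (106.833,95.178) → (106.833,86.209) → (100.207,86.209) → (100.207,95.178), returning to the start.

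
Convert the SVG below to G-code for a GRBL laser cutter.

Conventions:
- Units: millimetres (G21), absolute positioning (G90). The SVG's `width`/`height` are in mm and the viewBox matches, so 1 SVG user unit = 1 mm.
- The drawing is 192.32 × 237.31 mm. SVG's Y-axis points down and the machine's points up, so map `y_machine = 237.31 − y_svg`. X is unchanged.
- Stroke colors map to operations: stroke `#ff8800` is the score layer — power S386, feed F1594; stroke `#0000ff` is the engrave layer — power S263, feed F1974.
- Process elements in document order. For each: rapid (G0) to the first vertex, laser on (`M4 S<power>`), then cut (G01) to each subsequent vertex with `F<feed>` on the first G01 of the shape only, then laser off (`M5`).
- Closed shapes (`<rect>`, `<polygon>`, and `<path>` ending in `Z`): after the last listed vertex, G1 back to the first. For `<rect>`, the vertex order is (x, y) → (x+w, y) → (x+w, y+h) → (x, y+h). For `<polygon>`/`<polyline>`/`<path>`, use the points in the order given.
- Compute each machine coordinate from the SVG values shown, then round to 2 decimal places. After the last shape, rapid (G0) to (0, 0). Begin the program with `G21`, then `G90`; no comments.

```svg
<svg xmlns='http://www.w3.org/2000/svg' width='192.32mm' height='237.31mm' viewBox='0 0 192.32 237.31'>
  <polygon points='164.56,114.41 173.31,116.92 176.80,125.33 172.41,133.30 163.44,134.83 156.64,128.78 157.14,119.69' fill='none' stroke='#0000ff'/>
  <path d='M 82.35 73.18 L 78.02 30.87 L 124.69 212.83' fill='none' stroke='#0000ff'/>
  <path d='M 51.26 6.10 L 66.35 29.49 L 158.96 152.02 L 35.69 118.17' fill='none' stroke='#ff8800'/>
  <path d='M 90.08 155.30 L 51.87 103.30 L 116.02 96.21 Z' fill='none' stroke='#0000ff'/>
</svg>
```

G21
G90
G0 X164.56 Y122.90
M4 S263
G01 X173.31 Y120.39 F1974
G01 X176.80 Y111.98
G01 X172.41 Y104.01
G01 X163.44 Y102.48
G01 X156.64 Y108.53
G01 X157.14 Y117.62
G01 X164.56 Y122.90
M5
G0 X82.35 Y164.13
M4 S263
G01 X78.02 Y206.44 F1974
G01 X124.69 Y24.48
M5
G0 X51.26 Y231.21
M4 S386
G01 X66.35 Y207.82 F1594
G01 X158.96 Y85.29
G01 X35.69 Y119.14
M5
G0 X90.08 Y82.01
M4 S263
G01 X51.87 Y134.01 F1974
G01 X116.02 Y141.10
G01 X90.08 Y82.01
M5
G0 X0.00 Y0.00

1 u = 1 mm; y_m = 237.31 − y.

[1] `<polygon>` regular polygon, #0000ff→engrave S263 F1974: (164.56,122.90) → (173.31,120.39) → (176.80,111.98) → (172.41,104.01) → (163.44,102.48) → (156.64,108.53) → (157.14,117.62) → (164.56,122.90) (closed)

[2] `<path>` open polyline, #0000ff→engrave S263 F1974: (82.35,164.13) → (78.02,206.44) → (124.69,24.48)

[3] `<path>` open polyline, #ff8800→score S386 F1594: (51.26,231.21) → (66.35,207.82) → (158.96,85.29) → (35.69,119.14)

[4] `<path>` regular polygon, #0000ff→engrave S263 F1974: (90.08,82.01) → (51.87,134.01) → (116.02,141.10) → (90.08,82.01) (closed)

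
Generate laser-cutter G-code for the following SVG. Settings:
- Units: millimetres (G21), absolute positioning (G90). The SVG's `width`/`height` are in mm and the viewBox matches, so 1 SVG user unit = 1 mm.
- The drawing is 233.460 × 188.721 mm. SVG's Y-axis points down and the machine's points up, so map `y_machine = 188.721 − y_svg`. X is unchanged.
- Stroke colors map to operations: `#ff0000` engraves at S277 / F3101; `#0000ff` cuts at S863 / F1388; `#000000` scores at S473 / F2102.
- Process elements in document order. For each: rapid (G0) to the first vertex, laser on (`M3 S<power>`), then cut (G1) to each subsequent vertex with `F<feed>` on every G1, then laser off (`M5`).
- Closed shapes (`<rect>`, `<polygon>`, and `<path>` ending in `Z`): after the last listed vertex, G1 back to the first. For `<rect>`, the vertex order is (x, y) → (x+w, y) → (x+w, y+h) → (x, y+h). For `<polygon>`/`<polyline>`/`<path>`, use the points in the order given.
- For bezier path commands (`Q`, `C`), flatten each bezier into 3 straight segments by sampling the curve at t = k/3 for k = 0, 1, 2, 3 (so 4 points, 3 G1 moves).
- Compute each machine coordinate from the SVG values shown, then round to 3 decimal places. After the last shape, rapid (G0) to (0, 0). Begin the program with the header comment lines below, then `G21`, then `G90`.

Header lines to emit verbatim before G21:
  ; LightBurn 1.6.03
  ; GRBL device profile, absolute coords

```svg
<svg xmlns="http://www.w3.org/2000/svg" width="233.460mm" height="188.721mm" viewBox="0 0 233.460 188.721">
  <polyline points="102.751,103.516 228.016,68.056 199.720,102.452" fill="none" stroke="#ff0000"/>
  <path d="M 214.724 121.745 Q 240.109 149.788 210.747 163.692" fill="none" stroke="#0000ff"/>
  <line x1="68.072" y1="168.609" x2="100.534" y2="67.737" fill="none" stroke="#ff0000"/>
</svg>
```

1 u = 1 mm; y_m = 188.721 − y.

[1] `<polyline>` open polyline, #ff0000→engrave S277 F3101: (102.751,85.205) → (228.016,120.665) → (199.720,86.269)

[2] `<path>` quadratic bezier, #0000ff→cut S863 F1388: (214.724,66.976) → (225.564,49.852) → (224.239,35.869) → (210.747,25.029)

[3] `<line>` line segment, #ff0000→engrave S277 F3101: (68.072,20.112) → (100.534,120.984)

; LightBurn 1.6.03
; GRBL device profile, absolute coords
G21
G90
G0 X102.751 Y85.205
M3 S277
G1 X228.016 Y120.665 F3101
G1 X199.720 Y86.269 F3101
M5
G0 X214.724 Y66.976
M3 S863
G1 X225.564 Y49.852 F1388
G1 X224.239 Y35.869 F1388
G1 X210.747 Y25.029 F1388
M5
G0 X68.072 Y20.112
M3 S277
G1 X100.534 Y120.984 F3101
M5
G0 X0.000 Y0.000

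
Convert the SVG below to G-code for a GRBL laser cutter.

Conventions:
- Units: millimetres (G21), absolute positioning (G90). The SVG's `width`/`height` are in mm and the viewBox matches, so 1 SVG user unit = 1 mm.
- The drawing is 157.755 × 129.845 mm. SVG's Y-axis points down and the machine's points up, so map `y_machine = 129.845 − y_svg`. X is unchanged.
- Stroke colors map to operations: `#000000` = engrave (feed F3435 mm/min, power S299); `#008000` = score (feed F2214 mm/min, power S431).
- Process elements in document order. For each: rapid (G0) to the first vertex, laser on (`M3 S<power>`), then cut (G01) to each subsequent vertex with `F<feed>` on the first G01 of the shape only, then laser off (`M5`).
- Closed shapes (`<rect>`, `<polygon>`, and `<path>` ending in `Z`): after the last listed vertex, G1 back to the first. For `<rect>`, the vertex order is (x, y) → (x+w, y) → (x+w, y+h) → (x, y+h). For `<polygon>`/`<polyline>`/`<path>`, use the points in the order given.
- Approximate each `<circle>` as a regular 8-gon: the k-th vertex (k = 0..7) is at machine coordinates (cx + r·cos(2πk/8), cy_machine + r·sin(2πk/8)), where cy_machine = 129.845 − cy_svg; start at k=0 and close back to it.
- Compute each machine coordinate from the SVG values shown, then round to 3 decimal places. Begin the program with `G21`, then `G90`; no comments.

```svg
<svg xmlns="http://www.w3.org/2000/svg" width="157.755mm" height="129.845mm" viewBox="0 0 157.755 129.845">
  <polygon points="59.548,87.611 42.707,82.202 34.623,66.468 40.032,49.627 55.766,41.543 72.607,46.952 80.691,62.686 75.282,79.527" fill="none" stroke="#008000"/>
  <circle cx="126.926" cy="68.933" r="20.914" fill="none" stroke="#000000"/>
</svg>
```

Since the viewBox matches the mm dimensions, user units are millimetres directly. The only transform is the Y-flip y_m = 129.845 − y_svg.

Shape 1 is a regular polygon drawn with `<polygon>`. Its stroke #008000 means score at S431, F2214. After flipping Y the toolpath is (59.548,42.234) → (42.707,47.643) → (34.623,63.377) → (40.032,80.218) → (55.766,88.302) → (72.607,82.893) → (80.691,67.159) → (75.282,50.318) → (59.548,42.234), returning to the start.

Shape 2 is a circle drawn with `<circle>`. Its stroke #000000 means engrave at S299, F3435. After flipping Y the toolpath is (147.840,60.912) → (141.714,75.700) → (126.926,81.826) → (112.138,75.700) → (106.012,60.912) → (112.138,46.124) → (126.926,39.998) → (141.714,46.124) → (147.840,60.912), returning to the start.

G21
G90
G0 X59.548 Y42.234
M3 S431
G01 X42.707 Y47.643 F2214
G01 X34.623 Y63.377
G01 X40.032 Y80.218
G01 X55.766 Y88.302
G01 X72.607 Y82.893
G01 X80.691 Y67.159
G01 X75.282 Y50.318
G01 X59.548 Y42.234
M5
G0 X147.840 Y60.912
M3 S299
G01 X141.714 Y75.700 F3435
G01 X126.926 Y81.826
G01 X112.138 Y75.700
G01 X106.012 Y60.912
G01 X112.138 Y46.124
G01 X126.926 Y39.998
G01 X141.714 Y46.124
G01 X147.840 Y60.912
M5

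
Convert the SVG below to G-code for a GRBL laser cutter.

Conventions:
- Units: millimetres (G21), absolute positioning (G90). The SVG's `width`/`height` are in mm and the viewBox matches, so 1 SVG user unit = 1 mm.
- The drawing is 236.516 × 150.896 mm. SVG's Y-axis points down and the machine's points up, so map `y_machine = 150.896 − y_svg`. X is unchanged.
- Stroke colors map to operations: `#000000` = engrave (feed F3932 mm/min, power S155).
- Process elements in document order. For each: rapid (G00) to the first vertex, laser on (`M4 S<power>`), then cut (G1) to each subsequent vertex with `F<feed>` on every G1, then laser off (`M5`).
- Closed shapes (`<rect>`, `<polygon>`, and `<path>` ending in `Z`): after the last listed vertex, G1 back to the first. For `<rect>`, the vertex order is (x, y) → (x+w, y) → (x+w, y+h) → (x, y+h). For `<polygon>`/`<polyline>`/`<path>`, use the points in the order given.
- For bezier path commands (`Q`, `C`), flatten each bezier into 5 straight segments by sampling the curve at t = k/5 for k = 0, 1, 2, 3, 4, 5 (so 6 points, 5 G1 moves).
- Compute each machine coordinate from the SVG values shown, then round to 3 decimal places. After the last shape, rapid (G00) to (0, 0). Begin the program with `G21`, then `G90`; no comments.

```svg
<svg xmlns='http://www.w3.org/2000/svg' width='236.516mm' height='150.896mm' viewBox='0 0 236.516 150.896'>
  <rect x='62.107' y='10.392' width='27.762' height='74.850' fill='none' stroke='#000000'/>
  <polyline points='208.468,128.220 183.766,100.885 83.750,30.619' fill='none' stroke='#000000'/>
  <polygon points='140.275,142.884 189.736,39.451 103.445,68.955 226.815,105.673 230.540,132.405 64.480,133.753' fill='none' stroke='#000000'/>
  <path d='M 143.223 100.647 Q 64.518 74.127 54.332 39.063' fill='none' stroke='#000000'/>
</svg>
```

G21
G90
G00 X62.107 Y140.504
M4 S155
G1 X89.869 Y140.504 F3932
G1 X89.869 Y65.654 F3932
G1 X62.107 Y65.654 F3932
G1 X62.107 Y140.504 F3932
M5
G00 X208.468 Y22.676
M4 S155
G1 X183.766 Y50.011 F3932
G1 X83.750 Y120.277 F3932
M5
G00 X140.275 Y8.012
M4 S155
G1 X189.736 Y111.445 F3932
G1 X103.445 Y81.941 F3932
G1 X226.815 Y45.223 F3932
G1 X230.540 Y18.491 F3932
G1 X64.480 Y17.143 F3932
G1 X140.275 Y8.012 F3932
M5
G00 X143.223 Y50.249
M4 S155
G1 X114.482 Y61.199 F3932
G1 X91.222 Y72.832 F3932
G1 X73.444 Y85.149 F3932
G1 X61.147 Y98.149 F3932
G1 X54.332 Y111.833 F3932
M5
G00 X0.000 Y0.000

viewBox `0 0 236.516 150.896` with mm width/height → 1 unit = 1 mm. Flip: y_m = 150.896 − y_svg.

**Shape 1** — `<rect>` rectangle, stroke `#000000` → engrave (S155, F3932). Machine vertices: (62.107,140.504) → (89.869,140.504) → (89.869,65.654) → (62.107,65.654) → (62.107,140.504). Closed: final G1 returns to the first vertex.

**Shape 2** — `<polyline>` open polyline, stroke `#000000` → engrave (S155, F3932). Machine vertices: (208.468,22.676) → (183.766,50.011) → (83.750,120.277). Open path.

**Shape 3** — `<polygon>` closed polygon, stroke `#000000` → engrave (S155, F3932). Machine vertices: (140.275,8.012) → (189.736,111.445) → (103.445,81.941) → (226.815,45.223) → (230.540,18.491) → (64.480,17.143) → (140.275,8.012). Closed: final G1 returns to the first vertex.

**Shape 4** — `<path>` quadratic bezier, stroke `#000000` → engrave (S155, F3932). Control points (SVG): P0=(143.223,100.647), P1=(64.518,74.127), P2=(54.332,39.063); sampled at t=k/5. Machine vertices: (143.223,50.249) → (114.482,61.199) → (91.222,72.832) → (73.444,85.149) → (61.147,98.149) → (54.332,111.833). Open path.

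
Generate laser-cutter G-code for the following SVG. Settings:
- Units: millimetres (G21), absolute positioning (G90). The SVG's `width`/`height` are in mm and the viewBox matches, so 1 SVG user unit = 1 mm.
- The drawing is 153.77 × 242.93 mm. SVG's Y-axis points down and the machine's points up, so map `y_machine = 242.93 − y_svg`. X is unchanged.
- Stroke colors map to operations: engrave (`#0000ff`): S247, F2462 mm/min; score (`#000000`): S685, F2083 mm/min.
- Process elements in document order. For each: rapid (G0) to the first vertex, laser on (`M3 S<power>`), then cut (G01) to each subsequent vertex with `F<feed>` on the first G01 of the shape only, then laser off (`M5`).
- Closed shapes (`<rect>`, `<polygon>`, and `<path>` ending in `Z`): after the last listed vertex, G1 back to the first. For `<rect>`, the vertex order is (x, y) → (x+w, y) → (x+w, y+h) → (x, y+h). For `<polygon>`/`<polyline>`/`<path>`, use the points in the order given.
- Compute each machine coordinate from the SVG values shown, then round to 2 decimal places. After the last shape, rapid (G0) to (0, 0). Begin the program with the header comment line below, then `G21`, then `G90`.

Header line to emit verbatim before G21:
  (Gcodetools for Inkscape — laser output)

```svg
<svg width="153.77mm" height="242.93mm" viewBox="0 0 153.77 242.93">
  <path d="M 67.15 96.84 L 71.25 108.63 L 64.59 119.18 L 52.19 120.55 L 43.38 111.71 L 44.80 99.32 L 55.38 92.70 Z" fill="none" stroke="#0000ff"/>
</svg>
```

viewBox `0 0 153.77 242.93` with mm width/height → 1 unit = 1 mm. Flip: y_m = 242.93 − y_svg.

**Shape 1** — `<path>` regular polygon, stroke `#0000ff` → engrave (S247, F2462). Machine vertices: (67.15,146.09) → (71.25,134.30) → (64.59,123.75) → (52.19,122.38) → (43.38,131.22) → (44.80,143.61) → (55.38,150.23) → (67.15,146.09). Closed: final G1 returns to the first vertex.

(Gcodetools for Inkscape — laser output)
G21
G90
G0 X67.15 Y146.09
M3 S247
G01 X71.25 Y134.30 F2462
G01 X64.59 Y123.75
G01 X52.19 Y122.38
G01 X43.38 Y131.22
G01 X44.80 Y143.61
G01 X55.38 Y150.23
G01 X67.15 Y146.09
M5
G0 X0.00 Y0.00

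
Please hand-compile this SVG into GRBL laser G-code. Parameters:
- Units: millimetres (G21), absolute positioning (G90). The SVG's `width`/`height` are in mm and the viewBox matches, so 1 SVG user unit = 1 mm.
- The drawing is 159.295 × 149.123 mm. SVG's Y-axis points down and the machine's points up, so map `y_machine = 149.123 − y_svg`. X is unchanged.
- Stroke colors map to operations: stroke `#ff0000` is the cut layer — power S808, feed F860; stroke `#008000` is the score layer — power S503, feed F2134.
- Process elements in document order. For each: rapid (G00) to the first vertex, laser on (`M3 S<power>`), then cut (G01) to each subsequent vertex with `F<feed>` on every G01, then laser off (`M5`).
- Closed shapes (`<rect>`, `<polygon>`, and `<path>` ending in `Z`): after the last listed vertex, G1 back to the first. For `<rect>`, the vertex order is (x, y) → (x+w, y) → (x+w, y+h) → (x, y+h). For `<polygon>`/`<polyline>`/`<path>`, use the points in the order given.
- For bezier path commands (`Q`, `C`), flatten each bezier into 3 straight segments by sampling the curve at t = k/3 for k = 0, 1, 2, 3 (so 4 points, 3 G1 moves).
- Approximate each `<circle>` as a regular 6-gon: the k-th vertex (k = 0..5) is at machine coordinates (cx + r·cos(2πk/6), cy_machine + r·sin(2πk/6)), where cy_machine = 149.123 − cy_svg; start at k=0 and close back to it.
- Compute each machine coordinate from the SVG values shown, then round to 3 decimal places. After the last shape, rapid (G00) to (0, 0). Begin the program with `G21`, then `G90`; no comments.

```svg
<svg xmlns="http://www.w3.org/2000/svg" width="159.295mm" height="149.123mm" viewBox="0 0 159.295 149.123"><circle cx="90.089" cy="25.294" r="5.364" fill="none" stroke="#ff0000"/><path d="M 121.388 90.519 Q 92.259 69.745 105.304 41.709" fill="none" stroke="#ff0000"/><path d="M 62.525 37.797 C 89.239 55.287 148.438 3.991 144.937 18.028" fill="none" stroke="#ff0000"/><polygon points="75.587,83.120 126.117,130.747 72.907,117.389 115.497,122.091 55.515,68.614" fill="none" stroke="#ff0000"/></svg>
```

G21
G90
G00 X95.453 Y123.829
M3 S808
G01 X92.771 Y128.474 F860
G01 X87.407 Y128.474 F860
G01 X84.725 Y123.829 F860
G01 X87.407 Y119.184 F860
G01 X92.771 Y119.184 F860
G01 X95.453 Y123.829 F860
M5
G00 X121.388 Y58.604
M3 S808
G01 X106.655 Y73.260 F860
G01 X101.293 Y89.530 F860
G01 X105.304 Y107.414 F860
M5
G00 X62.525 Y111.326
M3 S808
G01 X96.542 Y111.797 F860
G01 X131.063 Y128.322 F860
G01 X144.937 Y131.095 F860
M5
G00 X75.587 Y66.003
M3 S808
G01 X126.117 Y18.376 F860
G01 X72.907 Y31.734 F860
G01 X115.497 Y27.032 F860
G01 X55.515 Y80.509 F860
G01 X75.587 Y66.003 F860
M5
G00 X0.000 Y0.000

viewBox `0 0 159.295 149.123` with mm width/height → 1 unit = 1 mm. Flip: y_m = 149.123 − y_svg.

**Shape 1** — `<circle>` circle, stroke `#ff0000` → cut (S808, F860). Machine vertices: (95.453,123.829) → (92.771,128.474) → (87.407,128.474) → (84.725,123.829) → (87.407,119.184) → (92.771,119.184) → (95.453,123.829). Closed: final G1 returns to the first vertex.

**Shape 2** — `<path>` quadratic bezier, stroke `#ff0000` → cut (S808, F860). Control points (SVG): P0=(121.388,90.519), P1=(92.259,69.745), P2=(105.304,41.709); sampled at t=k/3. Machine vertices: (121.388,58.604) → (106.655,73.260) → (101.293,89.530) → (105.304,107.414). Open path.

**Shape 3** — `<path>` cubic bezier, stroke `#ff0000` → cut (S808, F860). Control points (SVG): P0=(62.525,37.797), P1=(89.239,55.287), P2=(148.438,3.991), P3=(144.937,18.028); sampled at t=k/3. Machine vertices: (62.525,111.326) → (96.542,111.797) → (131.063,128.322) → (144.937,131.095). Open path.

**Shape 4** — `<polygon>` closed polygon, stroke `#ff0000` → cut (S808, F860). Machine vertices: (75.587,66.003) → (126.117,18.376) → (72.907,31.734) → (115.497,27.032) → (55.515,80.509) → (75.587,66.003). Closed: final G1 returns to the first vertex.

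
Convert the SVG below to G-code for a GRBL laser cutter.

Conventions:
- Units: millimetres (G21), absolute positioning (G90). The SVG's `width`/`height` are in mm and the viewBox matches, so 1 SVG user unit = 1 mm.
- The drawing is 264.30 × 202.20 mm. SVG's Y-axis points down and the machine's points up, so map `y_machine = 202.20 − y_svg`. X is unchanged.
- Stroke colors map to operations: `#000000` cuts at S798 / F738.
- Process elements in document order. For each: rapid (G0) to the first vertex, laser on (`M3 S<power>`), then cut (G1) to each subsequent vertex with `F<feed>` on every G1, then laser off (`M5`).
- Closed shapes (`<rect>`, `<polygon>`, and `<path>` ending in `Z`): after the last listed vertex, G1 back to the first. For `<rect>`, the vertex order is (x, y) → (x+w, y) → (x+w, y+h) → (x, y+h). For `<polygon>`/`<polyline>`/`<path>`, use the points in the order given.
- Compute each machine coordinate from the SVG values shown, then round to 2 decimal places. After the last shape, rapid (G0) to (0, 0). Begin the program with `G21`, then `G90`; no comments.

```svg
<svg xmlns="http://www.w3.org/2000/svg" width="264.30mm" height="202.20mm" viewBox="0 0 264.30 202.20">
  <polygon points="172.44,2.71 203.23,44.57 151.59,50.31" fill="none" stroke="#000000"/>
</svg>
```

G21
G90
G0 X172.44 Y199.49
M3 S798
G1 X203.23 Y157.63 F738
G1 X151.59 Y151.89 F738
G1 X172.44 Y199.49 F738
M5
G0 X0.00 Y0.00

1 u = 1 mm; y_m = 202.20 − y.

[1] `<polygon>` regular polygon, #000000→cut S798 F738: (172.44,199.49) → (203.23,157.63) → (151.59,151.89) → (172.44,199.49) (closed)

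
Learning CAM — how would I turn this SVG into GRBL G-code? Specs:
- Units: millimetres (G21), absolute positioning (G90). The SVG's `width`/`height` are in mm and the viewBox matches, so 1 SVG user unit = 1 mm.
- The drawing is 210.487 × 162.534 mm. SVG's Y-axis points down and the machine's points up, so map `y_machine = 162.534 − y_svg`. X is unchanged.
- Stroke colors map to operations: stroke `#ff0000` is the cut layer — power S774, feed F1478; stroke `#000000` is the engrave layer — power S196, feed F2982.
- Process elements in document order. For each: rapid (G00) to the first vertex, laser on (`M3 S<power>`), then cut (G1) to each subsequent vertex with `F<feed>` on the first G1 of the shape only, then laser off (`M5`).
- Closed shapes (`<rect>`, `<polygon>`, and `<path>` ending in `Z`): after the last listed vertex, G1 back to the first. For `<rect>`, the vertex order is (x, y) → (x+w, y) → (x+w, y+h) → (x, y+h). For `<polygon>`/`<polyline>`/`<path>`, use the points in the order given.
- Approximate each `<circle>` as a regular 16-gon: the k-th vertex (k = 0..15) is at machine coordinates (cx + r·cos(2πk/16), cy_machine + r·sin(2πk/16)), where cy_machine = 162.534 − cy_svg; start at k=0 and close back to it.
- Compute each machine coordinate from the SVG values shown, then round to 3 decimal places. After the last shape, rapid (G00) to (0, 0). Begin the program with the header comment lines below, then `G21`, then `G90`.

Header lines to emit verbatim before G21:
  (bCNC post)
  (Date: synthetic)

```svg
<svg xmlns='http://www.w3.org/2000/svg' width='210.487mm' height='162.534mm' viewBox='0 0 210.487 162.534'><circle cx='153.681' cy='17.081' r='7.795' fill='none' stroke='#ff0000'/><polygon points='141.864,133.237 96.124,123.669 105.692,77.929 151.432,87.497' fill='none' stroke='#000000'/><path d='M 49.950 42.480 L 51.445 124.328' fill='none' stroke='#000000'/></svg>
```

viewBox `0 0 210.487 162.534` with mm width/height → 1 unit = 1 mm. Flip: y_m = 162.534 − y_svg.

**Shape 1** — `<circle>` circle, stroke `#ff0000` → cut (S774, F1478). Machine vertices: (161.476,145.453) → (160.883,148.436) → (159.193,150.965) → (156.664,152.655) → (153.681,153.248) → (150.698,152.655) → (148.169,150.965) → (146.479,148.436) → (145.886,145.453) → (146.479,142.470) → (148.169,139.941) → (150.698,138.251) → (153.681,137.658) → (156.664,138.251) → (159.193,139.941) → (160.883,142.470) → (161.476,145.453). Closed: final G1 returns to the first vertex.

**Shape 2** — `<polygon>` regular polygon, stroke `#000000` → engrave (S196, F2982). Machine vertices: (141.864,29.297) → (96.124,38.865) → (105.692,84.605) → (151.432,75.037) → (141.864,29.297). Closed: final G1 returns to the first vertex.

**Shape 3** — `<path>` line segment, stroke `#000000` → engrave (S196, F2982). Machine vertices: (49.950,120.054) → (51.445,38.206). Open path.

(bCNC post)
(Date: synthetic)
G21
G90
G00 X161.476 Y145.453
M3 S774
G1 X160.883 Y148.436 F1478
G1 X159.193 Y150.965
G1 X156.664 Y152.655
G1 X153.681 Y153.248
G1 X150.698 Y152.655
G1 X148.169 Y150.965
G1 X146.479 Y148.436
G1 X145.886 Y145.453
G1 X146.479 Y142.470
G1 X148.169 Y139.941
G1 X150.698 Y138.251
G1 X153.681 Y137.658
G1 X156.664 Y138.251
G1 X159.193 Y139.941
G1 X160.883 Y142.470
G1 X161.476 Y145.453
M5
G00 X141.864 Y29.297
M3 S196
G1 X96.124 Y38.865 F2982
G1 X105.692 Y84.605
G1 X151.432 Y75.037
G1 X141.864 Y29.297
M5
G00 X49.950 Y120.054
M3 S196
G1 X51.445 Y38.206 F2982
M5
G00 X0.000 Y0.000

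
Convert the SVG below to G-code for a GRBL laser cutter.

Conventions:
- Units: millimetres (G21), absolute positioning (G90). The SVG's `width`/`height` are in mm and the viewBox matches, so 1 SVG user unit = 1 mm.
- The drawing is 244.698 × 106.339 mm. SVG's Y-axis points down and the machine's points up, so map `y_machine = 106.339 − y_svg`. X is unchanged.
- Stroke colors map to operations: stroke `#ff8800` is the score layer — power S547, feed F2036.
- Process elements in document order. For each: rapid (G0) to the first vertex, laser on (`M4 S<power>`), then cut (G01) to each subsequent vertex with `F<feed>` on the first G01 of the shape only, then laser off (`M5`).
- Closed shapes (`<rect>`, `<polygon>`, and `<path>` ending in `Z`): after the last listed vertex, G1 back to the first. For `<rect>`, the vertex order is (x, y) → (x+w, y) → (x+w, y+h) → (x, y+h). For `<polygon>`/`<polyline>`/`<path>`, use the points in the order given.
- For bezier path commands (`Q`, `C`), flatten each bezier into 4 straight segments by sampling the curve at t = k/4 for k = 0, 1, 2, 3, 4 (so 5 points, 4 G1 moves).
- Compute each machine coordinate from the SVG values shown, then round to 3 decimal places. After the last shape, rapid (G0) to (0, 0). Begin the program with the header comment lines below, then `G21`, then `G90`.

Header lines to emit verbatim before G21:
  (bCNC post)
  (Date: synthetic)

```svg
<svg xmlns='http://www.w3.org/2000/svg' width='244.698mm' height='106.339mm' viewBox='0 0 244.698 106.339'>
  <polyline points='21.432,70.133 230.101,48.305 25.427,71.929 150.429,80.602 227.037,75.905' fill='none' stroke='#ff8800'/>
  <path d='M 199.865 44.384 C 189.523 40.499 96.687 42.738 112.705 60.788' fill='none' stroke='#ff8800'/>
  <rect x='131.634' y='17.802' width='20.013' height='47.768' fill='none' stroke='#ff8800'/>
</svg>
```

(bCNC post)
(Date: synthetic)
G21
G90
G0 X21.432 Y36.206
M4 S547
G01 X230.101 Y58.034 F2036
G01 X25.427 Y34.410
G01 X150.429 Y25.737
G01 X227.037 Y30.434
M5
G0 X199.865 Y61.955
M4 S547
G01 X179.631 Y63.569 F2036
G01 X146.400 Y61.979
G01 X118.112 Y56.275
G01 X112.705 Y45.551
M5
G0 X131.634 Y88.537
M4 S547
G01 X151.647 Y88.537 F2036
G01 X151.647 Y40.769
G01 X131.634 Y40.769
G01 X131.634 Y88.537
M5
G0 X0.000 Y0.000

Since the viewBox matches the mm dimensions, user units are millimetres directly. The only transform is the Y-flip y_m = 106.339 − y_svg.

Shape 1 is a open polyline drawn with `<polyline>`. Its stroke #ff8800 means score at S547, F2036. After flipping Y the toolpath is (21.432,36.206) → (230.101,58.034) → (25.427,34.410) → (150.429,25.737) → (227.037,30.434).

Shape 2 is a cubic bezier drawn with `<path>`. Its stroke #ff8800 means score at S547, F2036. After flipping Y the toolpath is (199.865,61.955) → (179.631,63.569) → (146.400,61.979) → (118.112,56.275) → (112.705,45.551).

Shape 3 is a rectangle drawn with `<rect>`. Its stroke #ff8800 means score at S547, F2036. After flipping Y the toolpath is (131.634,88.537) → (151.647,88.537) → (151.647,40.769) → (131.634,40.769) → (131.634,88.537), returning to the start.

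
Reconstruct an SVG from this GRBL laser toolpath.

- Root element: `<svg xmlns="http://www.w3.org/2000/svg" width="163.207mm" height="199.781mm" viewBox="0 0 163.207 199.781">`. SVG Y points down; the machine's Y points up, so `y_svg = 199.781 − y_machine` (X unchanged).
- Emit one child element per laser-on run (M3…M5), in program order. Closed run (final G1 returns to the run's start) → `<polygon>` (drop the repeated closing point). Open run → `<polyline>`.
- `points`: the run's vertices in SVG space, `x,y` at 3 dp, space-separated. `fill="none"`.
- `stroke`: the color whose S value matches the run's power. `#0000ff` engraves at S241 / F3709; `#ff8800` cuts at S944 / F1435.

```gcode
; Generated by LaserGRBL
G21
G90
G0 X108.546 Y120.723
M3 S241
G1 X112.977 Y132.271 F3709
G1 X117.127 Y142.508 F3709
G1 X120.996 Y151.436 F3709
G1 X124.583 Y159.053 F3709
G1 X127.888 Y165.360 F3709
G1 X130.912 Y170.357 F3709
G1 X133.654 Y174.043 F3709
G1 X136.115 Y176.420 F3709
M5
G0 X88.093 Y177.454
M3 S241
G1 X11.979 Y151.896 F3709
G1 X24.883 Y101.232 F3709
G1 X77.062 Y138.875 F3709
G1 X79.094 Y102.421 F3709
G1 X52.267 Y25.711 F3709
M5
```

Each laser-on run becomes one SVG element. Flip Y back into SVG space with y_svg = 199.781 − y_machine. Every run uses S241, so all elements get stroke `#0000ff` (engrave).

Run 1: The run is open, so emit a `<polyline>` with points (Y-flipped): 108.546,79.058 112.977,67.510 117.127,57.273 120.996,48.345 124.583,40.728 127.888,34.421 130.912,29.424 133.654,25.738 136.115,23.361.

Run 2: The run is open, so emit a `<polyline>` with points (Y-flipped): 88.093,22.327 11.979,47.885 24.883,98.549 77.062,60.906 79.094,97.360 52.267,174.070.

<svg xmlns="http://www.w3.org/2000/svg" width="163.207mm" height="199.781mm" viewBox="0 0 163.207 199.781">
  <polyline points="108.546,79.058 112.977,67.510 117.127,57.273 120.996,48.345 124.583,40.728 127.888,34.421 130.912,29.424 133.654,25.738 136.115,23.361" fill="none" stroke="#0000ff"/>
  <polyline points="88.093,22.327 11.979,47.885 24.883,98.549 77.062,60.906 79.094,97.360 52.267,174.070" fill="none" stroke="#0000ff"/>
</svg>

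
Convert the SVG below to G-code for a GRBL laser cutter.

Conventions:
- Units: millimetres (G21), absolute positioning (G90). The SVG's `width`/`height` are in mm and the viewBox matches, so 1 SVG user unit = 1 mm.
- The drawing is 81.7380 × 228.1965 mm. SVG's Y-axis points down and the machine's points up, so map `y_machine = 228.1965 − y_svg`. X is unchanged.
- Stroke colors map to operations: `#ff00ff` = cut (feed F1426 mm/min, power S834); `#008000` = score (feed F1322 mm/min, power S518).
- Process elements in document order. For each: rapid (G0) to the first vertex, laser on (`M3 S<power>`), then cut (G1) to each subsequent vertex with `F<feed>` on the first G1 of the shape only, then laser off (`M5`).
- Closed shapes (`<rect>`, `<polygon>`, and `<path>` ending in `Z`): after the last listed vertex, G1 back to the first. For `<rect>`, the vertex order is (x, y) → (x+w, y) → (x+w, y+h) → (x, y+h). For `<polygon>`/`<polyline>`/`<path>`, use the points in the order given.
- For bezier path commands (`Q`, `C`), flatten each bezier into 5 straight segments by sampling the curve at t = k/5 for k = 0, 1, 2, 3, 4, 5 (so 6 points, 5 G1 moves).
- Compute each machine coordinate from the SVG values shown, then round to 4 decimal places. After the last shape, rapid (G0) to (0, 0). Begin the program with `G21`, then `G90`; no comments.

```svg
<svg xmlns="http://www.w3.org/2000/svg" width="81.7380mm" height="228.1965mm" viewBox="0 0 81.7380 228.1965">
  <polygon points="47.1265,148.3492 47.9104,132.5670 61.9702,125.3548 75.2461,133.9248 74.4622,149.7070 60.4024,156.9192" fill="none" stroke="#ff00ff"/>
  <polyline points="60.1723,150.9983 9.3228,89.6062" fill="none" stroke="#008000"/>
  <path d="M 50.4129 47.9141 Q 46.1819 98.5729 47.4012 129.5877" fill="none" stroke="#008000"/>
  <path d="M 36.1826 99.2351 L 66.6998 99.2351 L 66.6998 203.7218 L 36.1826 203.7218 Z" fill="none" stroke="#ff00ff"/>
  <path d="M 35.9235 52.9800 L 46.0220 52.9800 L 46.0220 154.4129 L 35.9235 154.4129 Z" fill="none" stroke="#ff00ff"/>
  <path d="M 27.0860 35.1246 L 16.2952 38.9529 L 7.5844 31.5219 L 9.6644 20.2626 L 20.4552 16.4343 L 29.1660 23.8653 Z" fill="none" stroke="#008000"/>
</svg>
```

G21
G90
G0 X47.1265 Y79.8473
M3 S834
G1 X47.9104 Y95.6295 F1426
G1 X61.9702 Y102.8417
G1 X75.2461 Y94.2717
G1 X74.4622 Y78.4895
G1 X60.4024 Y71.2773
G1 X47.1265 Y79.8473
M5
G0 X60.1723 Y77.1982
M3 S518
G1 X9.3228 Y138.5903 F1322
M5
G0 X50.4129 Y180.2824
M3 S518
G1 X48.9385 Y160.8046 F1322
G1 X47.9001 Y142.8984
G1 X47.2978 Y126.5637
G1 X47.1315 Y111.8005
G1 X47.4012 Y98.6088
M5
G0 X36.1826 Y128.9614
M3 S834
G1 X66.6998 Y128.9614 F1426
G1 X66.6998 Y24.4747
G1 X36.1826 Y24.4747
G1 X36.1826 Y128.9614
M5
G0 X35.9235 Y175.2165
M3 S834
G1 X46.0220 Y175.2165 F1426
G1 X46.0220 Y73.7836
G1 X35.9235 Y73.7836
G1 X35.9235 Y175.2165
M5
G0 X27.0860 Y193.0719
M3 S518
G1 X16.2952 Y189.2436 F1322
G1 X7.5844 Y196.6746
G1 X9.6644 Y207.9339
G1 X20.4552 Y211.7622
G1 X29.1660 Y204.3312
G1 X27.0860 Y193.0719
M5
G0 X0.0000 Y0.0000

Since the viewBox matches the mm dimensions, user units are millimetres directly. The only transform is the Y-flip y_m = 228.1965 − y_svg.

Shape 1 is a regular polygon drawn with `<polygon>`. Its stroke #ff00ff means cut at S834, F1426. After flipping Y the toolpath is (47.1265,79.8473) → (47.9104,95.6295) → (61.9702,102.8417) → (75.2461,94.2717) → (74.4622,78.4895) → (60.4024,71.2773) → (47.1265,79.8473), returning to the start.

Shape 2 is a line segment drawn with `<polyline>`. Its stroke #008000 means score at S518, F1322. After flipping Y the toolpath is (60.1723,77.1982) → (9.3228,138.5903).

Shape 3 is a quadratic bezier drawn with `<path>`. Its stroke #008000 means score at S518, F1322. After flipping Y the toolpath is (50.4129,180.2824) → (48.9385,160.8046) → (47.9001,142.8984) → (47.2978,126.5637) → (47.1315,111.8005) → (47.4012,98.6088).

Shape 4 is a rectangle drawn with `<path>`. Its stroke #ff00ff means cut at S834, F1426. After flipping Y the toolpath is (36.1826,128.9614) → (66.6998,128.9614) → (66.6998,24.4747) → (36.1826,24.4747) → (36.1826,128.9614), returning to the start.

Shape 5 is a rectangle drawn with `<path>`. Its stroke #ff00ff means cut at S834, F1426. After flipping Y the toolpath is (35.9235,175.2165) → (46.0220,175.2165) → (46.0220,73.7836) → (35.9235,73.7836) → (35.9235,175.2165), returning to the start.

Shape 6 is a regular polygon drawn with `<path>`. Its stroke #008000 means score at S518, F1322. After flipping Y the toolpath is (27.0860,193.0719) → (16.2952,189.2436) → (7.5844,196.6746) → (9.6644,207.9339) → (20.4552,211.7622) → (29.1660,204.3312) → (27.0860,193.0719), returning to the start.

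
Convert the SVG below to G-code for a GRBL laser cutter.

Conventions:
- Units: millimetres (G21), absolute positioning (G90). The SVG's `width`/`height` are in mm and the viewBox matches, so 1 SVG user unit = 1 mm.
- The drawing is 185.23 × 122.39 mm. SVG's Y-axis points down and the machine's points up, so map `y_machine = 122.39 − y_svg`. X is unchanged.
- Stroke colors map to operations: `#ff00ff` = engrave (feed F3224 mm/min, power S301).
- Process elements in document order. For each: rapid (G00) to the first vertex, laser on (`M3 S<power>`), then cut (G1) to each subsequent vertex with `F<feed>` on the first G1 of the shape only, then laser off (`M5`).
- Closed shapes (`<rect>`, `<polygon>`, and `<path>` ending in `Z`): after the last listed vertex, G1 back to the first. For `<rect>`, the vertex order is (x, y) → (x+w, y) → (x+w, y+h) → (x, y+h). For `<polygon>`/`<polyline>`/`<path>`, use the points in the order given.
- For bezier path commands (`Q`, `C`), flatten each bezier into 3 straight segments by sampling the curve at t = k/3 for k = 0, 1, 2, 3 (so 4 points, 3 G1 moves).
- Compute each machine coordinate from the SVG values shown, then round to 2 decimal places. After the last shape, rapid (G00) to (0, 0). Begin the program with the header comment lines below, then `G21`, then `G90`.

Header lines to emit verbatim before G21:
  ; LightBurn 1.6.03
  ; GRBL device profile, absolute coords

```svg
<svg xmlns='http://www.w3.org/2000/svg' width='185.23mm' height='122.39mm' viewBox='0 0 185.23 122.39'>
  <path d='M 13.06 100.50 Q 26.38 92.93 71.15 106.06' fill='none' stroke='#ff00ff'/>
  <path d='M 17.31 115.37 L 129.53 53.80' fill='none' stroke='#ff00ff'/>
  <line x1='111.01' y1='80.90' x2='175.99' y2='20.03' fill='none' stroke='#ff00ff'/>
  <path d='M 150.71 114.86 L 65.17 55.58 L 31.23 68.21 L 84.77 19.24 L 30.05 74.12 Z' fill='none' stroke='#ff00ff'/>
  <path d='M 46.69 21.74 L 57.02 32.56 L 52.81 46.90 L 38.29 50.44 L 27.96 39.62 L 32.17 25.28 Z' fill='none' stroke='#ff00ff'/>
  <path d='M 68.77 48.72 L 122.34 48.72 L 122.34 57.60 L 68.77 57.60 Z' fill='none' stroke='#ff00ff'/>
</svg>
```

1 u = 1 mm; y_m = 122.39 − y.

[1] `<path>` quadratic bezier, #ff00ff→engrave S301 F3224: (13.06,21.89) → (25.43,24.64) → (44.80,22.78) → (71.15,16.33)

[2] `<path>` line segment, #ff00ff→engrave S301 F3224: (17.31,7.02) → (129.53,68.59)

[3] `<line>` line segment, #ff00ff→engrave S301 F3224: (111.01,41.49) → (175.99,102.36)

[4] `<path>` closed polygon, #ff00ff→engrave S301 F3224: (150.71,7.53) → (65.17,66.81) → (31.23,54.18) → (84.77,103.15) → (30.05,48.27) → (150.71,7.53) (closed)

[5] `<path>` regular polygon, #ff00ff→engrave S301 F3224: (46.69,100.65) → (57.02,89.83) → (52.81,75.49) → (38.29,71.95) → (27.96,82.77) → (32.17,97.11) → (46.69,100.65) (closed)

[6] `<path>` rectangle, #ff00ff→engrave S301 F3224: (68.77,73.67) → (122.34,73.67) → (122.34,64.79) → (68.77,64.79) → (68.77,73.67) (closed)

; LightBurn 1.6.03
; GRBL device profile, absolute coords
G21
G90
G00 X13.06 Y21.89
M3 S301
G1 X25.43 Y24.64 F3224
G1 X44.80 Y22.78
G1 X71.15 Y16.33
M5
G00 X17.31 Y7.02
M3 S301
G1 X129.53 Y68.59 F3224
M5
G00 X111.01 Y41.49
M3 S301
G1 X175.99 Y102.36 F3224
M5
G00 X150.71 Y7.53
M3 S301
G1 X65.17 Y66.81 F3224
G1 X31.23 Y54.18
G1 X84.77 Y103.15
G1 X30.05 Y48.27
G1 X150.71 Y7.53
M5
G00 X46.69 Y100.65
M3 S301
G1 X57.02 Y89.83 F3224
G1 X52.81 Y75.49
G1 X38.29 Y71.95
G1 X27.96 Y82.77
G1 X32.17 Y97.11
G1 X46.69 Y100.65
M5
G00 X68.77 Y73.67
M3 S301
G1 X122.34 Y73.67 F3224
G1 X122.34 Y64.79
G1 X68.77 Y64.79
G1 X68.77 Y73.67
M5
G00 X0.00 Y0.00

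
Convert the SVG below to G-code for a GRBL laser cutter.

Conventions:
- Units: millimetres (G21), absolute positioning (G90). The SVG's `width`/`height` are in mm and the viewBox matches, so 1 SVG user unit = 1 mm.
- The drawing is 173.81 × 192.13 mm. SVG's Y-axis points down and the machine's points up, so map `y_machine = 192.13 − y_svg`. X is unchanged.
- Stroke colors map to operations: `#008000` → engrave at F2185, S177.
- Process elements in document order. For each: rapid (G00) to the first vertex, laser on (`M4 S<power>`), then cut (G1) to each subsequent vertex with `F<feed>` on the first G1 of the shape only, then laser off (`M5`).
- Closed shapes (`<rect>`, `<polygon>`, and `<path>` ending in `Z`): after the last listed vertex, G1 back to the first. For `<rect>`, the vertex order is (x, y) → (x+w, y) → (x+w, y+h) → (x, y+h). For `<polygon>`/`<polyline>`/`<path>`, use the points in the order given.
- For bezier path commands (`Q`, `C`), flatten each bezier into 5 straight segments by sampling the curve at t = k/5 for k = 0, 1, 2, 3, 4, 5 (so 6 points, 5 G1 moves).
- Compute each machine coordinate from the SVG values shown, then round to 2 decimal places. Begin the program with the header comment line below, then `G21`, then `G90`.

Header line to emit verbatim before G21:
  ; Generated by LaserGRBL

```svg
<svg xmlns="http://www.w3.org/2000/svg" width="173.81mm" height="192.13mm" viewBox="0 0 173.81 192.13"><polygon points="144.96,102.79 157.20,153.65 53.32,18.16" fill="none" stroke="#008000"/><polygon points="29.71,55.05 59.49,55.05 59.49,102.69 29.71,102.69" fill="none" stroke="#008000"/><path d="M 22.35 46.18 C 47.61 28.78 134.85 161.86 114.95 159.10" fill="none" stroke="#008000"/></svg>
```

viewBox `0 0 173.81 192.13` with mm width/height → 1 unit = 1 mm. Flip: y_m = 192.13 − y_svg.

**Shape 1** — `<polygon>` closed polygon, stroke `#008000` → engrave (S177, F2185). Machine vertices: (144.96,89.34) → (157.20,38.48) → (53.32,173.97) → (144.96,89.34). Closed: final G1 returns to the first vertex.

**Shape 2** — `<polygon>` rectangle, stroke `#008000` → engrave (S177, F2185). Machine vertices: (29.71,137.08) → (59.49,137.08) → (59.49,89.44) → (29.71,89.44) → (29.71,137.08). Closed: final G1 returns to the first vertex.

**Shape 3** — `<path>` cubic bezier, stroke `#008000` → engrave (S177, F2185). Control points (SVG): P0=(22.35,46.18), P1=(47.61,28.78), P2=(134.85,161.86), P3=(114.95,159.10); sampled at t=k/5. Machine vertices: (22.35,145.95) → (43.59,140.62) → (71.59,112.92) → (98.23,76.60) → (115.39,45.38) → (114.95,33.03). Open path.

; Generated by LaserGRBL
G21
G90
G00 X144.96 Y89.34
M4 S177
G1 X157.20 Y38.48 F2185
G1 X53.32 Y173.97
G1 X144.96 Y89.34
M5
G00 X29.71 Y137.08
M4 S177
G1 X59.49 Y137.08 F2185
G1 X59.49 Y89.44
G1 X29.71 Y89.44
G1 X29.71 Y137.08
M5
G00 X22.35 Y145.95
M4 S177
G1 X43.59 Y140.62 F2185
G1 X71.59 Y112.92
G1 X98.23 Y76.60
G1 X115.39 Y45.38
G1 X114.95 Y33.03
M5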